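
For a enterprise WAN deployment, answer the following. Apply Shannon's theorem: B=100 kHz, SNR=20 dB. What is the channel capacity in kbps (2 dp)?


Given: B = 100 kHz, SNR = 20 dB
SNR linear = 10^(20/10) = 100
1 + SNR = 101
log2(101) = 6.6582114828
C = 100 * 1000 * 6.6582114828 = 665821.1483 bps
C = 665.821148 kbps -> 665.82 kbps (2 dp)

665.82


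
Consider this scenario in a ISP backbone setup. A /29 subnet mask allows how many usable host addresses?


Given: subnet mask /29
Host bits = 32 - 29 = 3
Total addresses = 2^3 = 8
Usable hosts = 8 - 2 (network + broadcast) = 6

6


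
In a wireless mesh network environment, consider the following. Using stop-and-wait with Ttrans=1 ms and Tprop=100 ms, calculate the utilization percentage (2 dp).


Given: Ttrans = 1 ms, Tprop = 100 ms
RTT = 2 * Tprop = 2 * 100 = 200 ms
U = Ttrans / (Ttrans + RTT)
U = 1 / (1 + 200)
U = 1 / 201 = 0.004975
U% = 0.50%

0.50


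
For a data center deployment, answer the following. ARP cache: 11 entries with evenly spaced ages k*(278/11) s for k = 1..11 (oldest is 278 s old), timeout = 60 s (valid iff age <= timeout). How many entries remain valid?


Ages are k * 278/11 s for k = 1..11 (spacing = 25.2727 s).
Entry k is valid iff k * 278/11 <= 60 iff k <= 11 * 60 / 278 = 2.3741
n_valid = floor(2.3741) = 2
(n_stale = 11 - 2 = 9)

2


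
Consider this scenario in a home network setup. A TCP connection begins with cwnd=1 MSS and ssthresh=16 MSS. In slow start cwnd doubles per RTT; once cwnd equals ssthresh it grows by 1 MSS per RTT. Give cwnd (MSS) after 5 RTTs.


RTT 0: cwnd = 1 MSS (initial)
RTT 1: cwnd = 2 MSS (slow start, doubled)
RTT 2: cwnd = 4 MSS (slow start, doubled)
RTT 3: cwnd = 8 MSS (slow start, doubled)
RTT 4: cwnd = 16 MSS (slow start, doubled)
RTT 5: cwnd = 17 MSS (congestion avoidance, +1)

17


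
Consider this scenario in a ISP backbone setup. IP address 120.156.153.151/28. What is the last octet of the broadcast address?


Given: IP = 120.156.153.151, prefix = /28
Host bits = 32 - 28 = 4
Network last octet = 151 AND mask = 144
Host part size = 2^4 - 1 = 15
Broadcast last octet = 144 OR 15 = 159

159


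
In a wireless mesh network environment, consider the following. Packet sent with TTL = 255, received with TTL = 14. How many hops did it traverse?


Given: initial TTL = 255, received TTL = 14
Hops = initial TTL - received TTL
Hops = 255 - 14 = 241

241


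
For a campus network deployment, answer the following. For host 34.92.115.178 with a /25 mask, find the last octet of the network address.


Given: IP = 34.92.115.178, prefix = /25
Subnet mask = 255.255.255.128
Last octet of IP: 178
Last octet of mask: 128
Network last octet = 178 AND 128 = 128

128


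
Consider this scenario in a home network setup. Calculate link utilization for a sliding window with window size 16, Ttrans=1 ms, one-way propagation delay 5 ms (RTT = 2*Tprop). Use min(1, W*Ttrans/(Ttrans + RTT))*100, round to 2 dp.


Given: W = 16, Ttrans = 1 ms, RTT = 10 ms (= 2 * Tprop, Tprop = 5 ms)
Cycle time = Ttrans + RTT = 1 + 10 = 11 ms (first packet sent until its ACK returns)
W * Ttrans = 16 * 1 = 16 ms of sending per cycle
W * Ttrans / (Ttrans + RTT) = 16 / 11 = 1.454545
U = min(1, 1.454545) = 1.000000
U% = 100.00%

100.00


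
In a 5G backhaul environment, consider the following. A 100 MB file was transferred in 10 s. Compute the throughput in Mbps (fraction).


Given: file = 100 MB, time = 10 s
File in Mb = 100 * 8 = 800 Mb
Throughput = 800 / 10 Mbps
Throughput = 80 Mbps

80


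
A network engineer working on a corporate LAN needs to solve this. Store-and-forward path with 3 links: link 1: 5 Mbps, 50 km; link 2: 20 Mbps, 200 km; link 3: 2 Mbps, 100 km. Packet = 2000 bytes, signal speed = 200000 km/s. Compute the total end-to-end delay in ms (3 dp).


Packet = 2000 bytes = 16000 bits. Store-and-forward: sum (t_trans + t_prop) per link.
Link 1: t_trans = 16000/(5*10^6) s = 3.2000 ms; t_prop = 50/200000 s = 0.2500 ms; subtotal = 3.4500 ms
Link 2: t_trans = 16000/(20*10^6) s = 0.8000 ms; t_prop = 200/200000 s = 1.0000 ms; subtotal = 1.8000 ms
Link 3: t_trans = 16000/(2*10^6) s = 8.0000 ms; t_prop = 100/200000 s = 0.5000 ms; subtotal = 8.5000 ms
End-to-end = 3.4500 + 1.8000 + 8.5000 = 13.7500 ms -> 13.750 ms (3 dp)

13.750


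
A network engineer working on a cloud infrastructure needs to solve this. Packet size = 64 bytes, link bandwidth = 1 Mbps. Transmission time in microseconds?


Given: packet = 64 bytes, bandwidth = 1 Mbps
Packet in bits = 64 * 8 = 512 bits
Bandwidth = 1 * 10^6 = 1000000 bps
Time = 512 / 1000000 seconds
Time in us = 512 * 10^6 / 1000000 = 512

512


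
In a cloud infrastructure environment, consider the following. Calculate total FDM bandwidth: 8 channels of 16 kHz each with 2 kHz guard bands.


Given: 8 channels, 16 kHz each, guard = 2 kHz
Channel bandwidth = 8 * 16 = 128 kHz
Guard bands = 7 gaps * 2 kHz = 14 kHz
Total = 128 + 14 = 142 kHz

142


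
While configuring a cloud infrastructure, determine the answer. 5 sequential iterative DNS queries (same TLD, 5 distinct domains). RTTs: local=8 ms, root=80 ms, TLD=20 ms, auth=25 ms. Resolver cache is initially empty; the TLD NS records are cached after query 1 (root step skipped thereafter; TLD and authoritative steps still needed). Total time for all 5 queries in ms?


Lookup 1 (cold cache): local + root + TLD + auth = 8 + 80 + 20 + 25 = 133 ms
Lookups 2..5 (TLD NS cached -> skip root; new domain -> still ask TLD and auth): local + TLD + auth = 8 + 20 + 25 = 53 ms each
Remaining 4 lookups: 4 * 53 = 212 ms
Total = 133 + 212 = 345 ms

345


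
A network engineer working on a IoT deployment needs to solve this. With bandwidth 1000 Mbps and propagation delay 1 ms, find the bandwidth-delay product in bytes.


Given: bandwidth = 1000 Mbps, delay = 1 ms
BDP in bits = 1000 * 10^6 * 1 / 1000
BDP in bits = 1000000
BDP in bytes = 1000000 / 8 = 125000

125000


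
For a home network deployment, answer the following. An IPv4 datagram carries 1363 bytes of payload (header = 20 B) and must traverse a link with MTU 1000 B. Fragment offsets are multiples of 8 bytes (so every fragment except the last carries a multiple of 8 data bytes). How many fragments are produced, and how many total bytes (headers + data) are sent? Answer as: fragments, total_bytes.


Max data per non-final fragment = floor((MTU - header)/8)*8 = floor((1000 - 20)/8)*8 = floor(980/8)*8 = 976 B
Final fragment needs no 8-byte alignment: it can carry up to MTU - header = 980 B
Non-final fragments needed = ceil((payload - 980) / 976) = ceil(383/976) = ceil(0.3924) = 1
Number of fragments = 1 + 1 = 2
Fragment sizes (data): 1 * 976 B + 387 B (last, 387 <= 980 OK)
Total bytes sent = payload + n_frags * header = 1363 + 2*20 = 1363 + 40 = 1403 B

2, 1403


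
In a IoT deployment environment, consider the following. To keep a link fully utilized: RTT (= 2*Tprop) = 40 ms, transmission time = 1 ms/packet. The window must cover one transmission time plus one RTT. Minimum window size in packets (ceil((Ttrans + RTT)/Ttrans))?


Given: Ttrans = 1 ms, RTT = 40 ms (= 2 * Tprop, Tprop = 20 ms)
Time until first ACK returns = Ttrans + RTT = 1 + 40 = 41 ms
Need W * Ttrans >= Ttrans + RTT  ->  W >= (Ttrans + RTT) / Ttrans
(Ttrans + RTT) / Ttrans = 41 / 1 = 41
W_min = ceil(41) = 41

41


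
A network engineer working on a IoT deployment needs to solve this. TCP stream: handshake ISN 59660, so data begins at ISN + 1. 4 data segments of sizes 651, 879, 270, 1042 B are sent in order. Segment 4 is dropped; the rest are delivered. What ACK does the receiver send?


SYN uses sequence number 59660; first data byte = ISN + 1 = 59661.
Segment 1: SEQ = 59661, len = 651 B, covers [59661, 60311]
Segment 2: SEQ = 60312, len = 879 B, covers [60312, 61190]
Segment 3: SEQ = 61191, len = 270 B, covers [61191, 61460]
Segment 4: SEQ = 61461, len = 1042 B, covers [61461, 62502] [LOST]
In-order data received: bytes [59661, 61460] (segments 1..3).
Segment 4 missing -> gap begins at byte 61461.
Cumulative ACK = next expected in-order byte = 59661 + 651 + 879 + 270 = 61461

61461


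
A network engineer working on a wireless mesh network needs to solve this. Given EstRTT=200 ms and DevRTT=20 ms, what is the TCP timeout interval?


Given: EstRTT = 200 ms, DevRTT = 20 ms
Timeout = EstRTT + 4 * DevRTT
4 * DevRTT = 4 * 20 = 80
Timeout = 200 + 80 = 280 ms

280


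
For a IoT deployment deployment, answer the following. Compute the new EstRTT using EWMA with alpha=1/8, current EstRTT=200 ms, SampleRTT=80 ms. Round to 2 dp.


Given: EstRTT = 200 ms, SampleRTT = 80 ms, alpha = 1/8
New EstRTT = (1 - alpha) * EstRTT + alpha * SampleRTT
(7/8) * 200 = 175
(1/8) * 80 = 10
New EstRTT = 175 + 10 = 185 ms -> 185.00 ms (2 dp)

185.00


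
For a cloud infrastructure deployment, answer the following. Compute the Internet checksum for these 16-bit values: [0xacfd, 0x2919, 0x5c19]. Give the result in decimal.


Given words: [0xacfd, 0x2919, 0x5c19]
Step 1: Sum all words
Raw sum = 44285 + 10521 + 23577 = 78383
Step 2: Fold carry: (12847 + 1) = 12848
One's complement = ~12848 & 0xFFFF = 52687

52687


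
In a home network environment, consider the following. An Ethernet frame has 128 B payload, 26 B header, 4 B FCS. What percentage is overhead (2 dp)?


Given: payload = 128 B, header = 26 B, trailer = 4 B
Overhead bytes = header + trailer = 26 + 4 = 30
Total frame = payload + overhead = 128 + 30 = 158
Overhead % = 30 / 158 * 100 = 18.9873% -> 18.99% (2 dp)

18.99


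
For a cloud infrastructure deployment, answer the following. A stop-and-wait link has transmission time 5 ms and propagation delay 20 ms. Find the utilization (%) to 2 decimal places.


Given: Ttrans = 5 ms, Tprop = 20 ms
RTT = 2 * Tprop = 2 * 20 = 40 ms
U = Ttrans / (Ttrans + RTT)
U = 5 / (5 + 40)
U = 5 / 45 = 0.111111
U% = 11.11%

11.11


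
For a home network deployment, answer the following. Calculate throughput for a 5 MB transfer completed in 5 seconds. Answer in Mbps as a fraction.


Given: file = 5 MB, time = 5 s
File in Mb = 5 * 8 = 40 Mb
Throughput = 40 / 5 Mbps
Throughput = 8 Mbps

8


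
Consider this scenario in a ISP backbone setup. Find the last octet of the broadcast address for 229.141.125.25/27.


Given: IP = 229.141.125.25, prefix = /27
Host bits = 32 - 27 = 5
Network last octet = 25 AND mask = 0
Host part size = 2^5 - 1 = 31
Broadcast last octet = 0 OR 31 = 31

31


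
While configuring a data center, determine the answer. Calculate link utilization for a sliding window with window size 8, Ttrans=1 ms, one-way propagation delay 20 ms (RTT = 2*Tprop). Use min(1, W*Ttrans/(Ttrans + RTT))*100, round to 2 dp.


Given: W = 8, Ttrans = 1 ms, RTT = 40 ms (= 2 * Tprop, Tprop = 20 ms)
Cycle time = Ttrans + RTT = 1 + 40 = 41 ms (first packet sent until its ACK returns)
W * Ttrans = 8 * 1 = 8 ms of sending per cycle
W * Ttrans / (Ttrans + RTT) = 8 / 41 = 0.195122
U = min(1, 0.195122) = 0.195122
U% = 19.51%

19.51


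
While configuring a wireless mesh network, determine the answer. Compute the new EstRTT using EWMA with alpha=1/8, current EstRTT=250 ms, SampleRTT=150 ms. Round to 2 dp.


Given: EstRTT = 250 ms, SampleRTT = 150 ms, alpha = 1/8
New EstRTT = (1 - alpha) * EstRTT + alpha * SampleRTT
(7/8) * 250 = 218.75
(1/8) * 150 = 18.75
New EstRTT = 218.75 + 18.75 = 237.5 ms -> 237.50 ms (2 dp)

237.50


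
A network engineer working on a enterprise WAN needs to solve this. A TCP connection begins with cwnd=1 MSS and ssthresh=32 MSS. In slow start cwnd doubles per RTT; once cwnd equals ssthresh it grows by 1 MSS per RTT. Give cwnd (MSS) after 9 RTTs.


RTT 0: cwnd = 1 MSS (initial)
RTT 1: cwnd = 2 MSS (slow start, doubled)
RTT 2: cwnd = 4 MSS (slow start, doubled)
RTT 3: cwnd = 8 MSS (slow start, doubled)
RTT 4: cwnd = 16 MSS (slow start, doubled)
RTT 5: cwnd = 32 MSS (slow start, doubled)
RTT 6: cwnd = 33 MSS (congestion avoidance, +1)
RTT 7: cwnd = 34 MSS (congestion avoidance, +1)
RTT 8: cwnd = 35 MSS (congestion avoidance, +1)
RTT 9: cwnd = 36 MSS (congestion avoidance, +1)

36


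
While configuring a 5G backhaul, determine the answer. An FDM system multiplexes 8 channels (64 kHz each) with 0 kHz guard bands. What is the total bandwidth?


Given: 8 channels, 64 kHz each, guard = 0 kHz
Channel bandwidth = 8 * 64 = 512 kHz
Guard bands = 7 gaps * 0 kHz = 0 kHz
Total = 512 + 0 = 512 kHz

512


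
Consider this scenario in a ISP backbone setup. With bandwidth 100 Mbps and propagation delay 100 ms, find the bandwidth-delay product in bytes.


Given: bandwidth = 100 Mbps, delay = 100 ms
BDP in bits = 100 * 10^6 * 100 / 1000
BDP in bits = 10000000
BDP in bytes = 10000000 / 8 = 1250000

1250000


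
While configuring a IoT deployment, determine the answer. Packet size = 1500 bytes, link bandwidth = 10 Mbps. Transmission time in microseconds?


Given: packet = 1500 bytes, bandwidth = 10 Mbps
Packet in bits = 1500 * 8 = 12000 bits
Bandwidth = 10 * 10^6 = 10000000 bps
Time = 12000 / 10000000 seconds
Time in us = 12000 * 10^6 / 10000000 = 1200

1200


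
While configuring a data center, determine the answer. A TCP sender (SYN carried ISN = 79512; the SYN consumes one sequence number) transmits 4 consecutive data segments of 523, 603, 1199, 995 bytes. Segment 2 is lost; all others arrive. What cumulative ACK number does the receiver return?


SYN uses sequence number 79512; first data byte = ISN + 1 = 79513.
Segment 1: SEQ = 79513, len = 523 B, covers [79513, 80035]
Segment 2: SEQ = 80036, len = 603 B, covers [80036, 80638] [LOST]
Segment 3: SEQ = 80639, len = 1199 B, covers [80639, 81837]
Segment 4: SEQ = 81838, len = 995 B, covers [81838, 82832]
In-order data received: bytes [79513, 80035] (segments 1..1).
Segment 2 missing -> gap begins at byte 80036; later segments buffered out of order.
Cumulative ACK = next expected in-order byte = 79513 + 523 = 80036

80036


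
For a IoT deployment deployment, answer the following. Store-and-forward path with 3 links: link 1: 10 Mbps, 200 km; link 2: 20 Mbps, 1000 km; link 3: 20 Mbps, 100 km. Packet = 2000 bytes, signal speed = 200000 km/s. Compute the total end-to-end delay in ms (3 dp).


Packet = 2000 bytes = 16000 bits. Store-and-forward: sum (t_trans + t_prop) per link.
Link 1: t_trans = 16000/(10*10^6) s = 1.6000 ms; t_prop = 200/200000 s = 1.0000 ms; subtotal = 2.6000 ms
Link 2: t_trans = 16000/(20*10^6) s = 0.8000 ms; t_prop = 1000/200000 s = 5.0000 ms; subtotal = 5.8000 ms
Link 3: t_trans = 16000/(20*10^6) s = 0.8000 ms; t_prop = 100/200000 s = 0.5000 ms; subtotal = 1.3000 ms
End-to-end = 2.6000 + 5.8000 + 1.3000 = 9.7000 ms -> 9.700 ms (3 dp)

9.700


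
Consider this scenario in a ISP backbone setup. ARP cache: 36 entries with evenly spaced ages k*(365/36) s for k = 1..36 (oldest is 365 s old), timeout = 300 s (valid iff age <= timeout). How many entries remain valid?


Ages are k * 365/36 s for k = 1..36 (spacing = 10.1389 s).
Entry k is valid iff k * 365/36 <= 300 iff k <= 36 * 300 / 365 = 29.5890
n_valid = floor(29.5890) = 29
(n_stale = 36 - 29 = 7)

29


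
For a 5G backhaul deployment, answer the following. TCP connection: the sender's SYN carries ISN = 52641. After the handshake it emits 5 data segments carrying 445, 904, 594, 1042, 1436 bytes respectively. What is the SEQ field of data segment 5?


The SYN occupies sequence number ISN = 52641, so the first data byte is ISN + 1 = 52642.
SEQ of data segment i = (ISN + 1) + sum of payload sizes of segments 1..i-1.
Segment 1: SEQ = 52642, payload = 445 bytes
Segment 2: SEQ = 53087, payload = 904 bytes
Segment 3: SEQ = 53991, payload = 594 bytes
Segment 4: SEQ = 54585, payload = 1042 bytes
Segment 5: SEQ = 55627, payload = 1436 bytes
SEQ of segment 5 = 52642 + 445 + 904 + 594 + 1042 = 55627

55627


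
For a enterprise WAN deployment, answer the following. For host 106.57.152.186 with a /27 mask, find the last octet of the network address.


Given: IP = 106.57.152.186, prefix = /27
Subnet mask = 255.255.255.224
Last octet of IP: 186
Last octet of mask: 224
Network last octet = 186 AND 224 = 160

160


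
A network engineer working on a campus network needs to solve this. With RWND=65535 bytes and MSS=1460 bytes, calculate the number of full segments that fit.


Given: RWND = 65535 bytes, MSS = 1460 bytes
Full segments = floor(RWND / MSS)
Full segments = floor(65535 / 1460)
Full segments = floor(44.887) = 44

44


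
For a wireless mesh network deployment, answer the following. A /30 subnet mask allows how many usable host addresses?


Given: subnet mask /30
Host bits = 32 - 30 = 2
Total addresses = 2^2 = 4
Usable hosts = 4 - 2 (network + broadcast) = 2

2


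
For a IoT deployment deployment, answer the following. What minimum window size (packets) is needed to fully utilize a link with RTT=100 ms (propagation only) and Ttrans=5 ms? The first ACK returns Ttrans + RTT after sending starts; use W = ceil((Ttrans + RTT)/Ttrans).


Given: Ttrans = 5 ms, RTT = 100 ms (= 2 * Tprop, Tprop = 50 ms)
Time until first ACK returns = Ttrans + RTT = 5 + 100 = 105 ms
Need W * Ttrans >= Ttrans + RTT  ->  W >= (Ttrans + RTT) / Ttrans
(Ttrans + RTT) / Ttrans = 105 / 5 = 21
W_min = ceil(21) = 21

21


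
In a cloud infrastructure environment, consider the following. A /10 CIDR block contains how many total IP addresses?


Given: CIDR prefix /10
Host bits = 32 - 10 = 22
Total addresses = 2^22 = 4194304

4194304


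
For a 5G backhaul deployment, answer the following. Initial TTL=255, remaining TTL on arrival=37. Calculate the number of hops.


Given: initial TTL = 255, received TTL = 37
Hops = initial TTL - received TTL
Hops = 255 - 37 = 218

218


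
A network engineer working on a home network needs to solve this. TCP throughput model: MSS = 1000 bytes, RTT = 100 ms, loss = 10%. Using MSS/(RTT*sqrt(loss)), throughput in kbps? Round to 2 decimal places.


Given: MSS = 1000 bytes, RTT = 100 ms, loss = 10%
RTT in seconds = 100 / 1000 = 0.1
Loss rate = 10% = 0.1
sqrt(loss) = sqrt(0.1) = 0.316227766017
Throughput (bytes/s) = 1000 / (0.1 * 0.316227766017) = 31622.7766
Throughput (kbps) = 31622.7766 * 8 / 1000 = 252.982213 -> 252.98 kbps (2 dp)

252.98


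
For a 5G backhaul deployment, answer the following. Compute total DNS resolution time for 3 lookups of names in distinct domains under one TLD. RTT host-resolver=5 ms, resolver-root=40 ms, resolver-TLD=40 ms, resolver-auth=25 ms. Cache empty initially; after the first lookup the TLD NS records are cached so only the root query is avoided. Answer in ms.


Lookup 1 (cold cache): local + root + TLD + auth = 5 + 40 + 40 + 25 = 110 ms
Lookups 2..3 (TLD NS cached -> skip root; new domain -> still ask TLD and auth): local + TLD + auth = 5 + 40 + 25 = 70 ms each
Remaining 2 lookups: 2 * 70 = 140 ms
Total = 110 + 140 = 250 ms

250


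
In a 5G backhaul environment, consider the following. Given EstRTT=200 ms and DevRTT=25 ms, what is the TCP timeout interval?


Given: EstRTT = 200 ms, DevRTT = 25 ms
Timeout = EstRTT + 4 * DevRTT
4 * DevRTT = 4 * 25 = 100
Timeout = 200 + 100 = 300 ms

300


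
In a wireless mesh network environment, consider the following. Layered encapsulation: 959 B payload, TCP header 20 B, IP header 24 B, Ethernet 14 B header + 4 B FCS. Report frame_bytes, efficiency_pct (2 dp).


TCP segment = 959 + 20 = 979 B
IP packet = 979 + 24 = 1003 B
Ethernet frame = 1003 + 14 + 4 = 1021 B
Efficiency = app / frame = 959 / 1021 = 0.939275 = 93.9275% -> 93.93% (2 dp)

1021, 93.93


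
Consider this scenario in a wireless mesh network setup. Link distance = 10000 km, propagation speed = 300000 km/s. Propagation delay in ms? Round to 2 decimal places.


Given: distance = 10000 km, speed = 300000 km/s
Delay = distance / speed = 10000 / 300000 seconds
Delay in ms = 10000 * 1000 / 300000
Delay = 33.3333 ms
Rounded to 2 dp = 33.33 ms

33.33


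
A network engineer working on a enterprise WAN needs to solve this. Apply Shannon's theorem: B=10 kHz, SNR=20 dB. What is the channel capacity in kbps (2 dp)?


Given: B = 10 kHz, SNR = 20 dB
SNR linear = 10^(20/10) = 100
1 + SNR = 101
log2(101) = 6.6582114828
C = 10 * 1000 * 6.6582114828 = 66582.1148 bps
C = 66.582115 kbps -> 66.58 kbps (2 dp)

66.58


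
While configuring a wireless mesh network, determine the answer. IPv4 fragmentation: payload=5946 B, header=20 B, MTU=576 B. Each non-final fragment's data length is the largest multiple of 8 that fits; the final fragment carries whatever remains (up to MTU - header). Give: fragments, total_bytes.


Max data per non-final fragment = floor((MTU - header)/8)*8 = floor((576 - 20)/8)*8 = floor(556/8)*8 = 552 B
Final fragment needs no 8-byte alignment: it can carry up to MTU - header = 556 B
Non-final fragments needed = ceil((payload - 556) / 552) = ceil(5390/552) = ceil(9.7645) = 10
Number of fragments = 10 + 1 = 11
Fragment sizes (data): 10 * 552 B + 426 B (last, 426 <= 556 OK)
Total bytes sent = payload + n_frags * header = 5946 + 11*20 = 5946 + 220 = 6166 B

11, 6166


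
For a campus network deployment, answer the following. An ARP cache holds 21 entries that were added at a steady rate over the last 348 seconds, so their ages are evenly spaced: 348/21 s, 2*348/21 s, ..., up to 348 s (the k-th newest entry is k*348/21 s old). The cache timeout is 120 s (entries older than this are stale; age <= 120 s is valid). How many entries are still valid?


Ages are k * 348/21 s for k = 1..21 (spacing = 16.5714 s).
Entry k is valid iff k * 348/21 <= 120 iff k <= 21 * 120 / 348 = 7.2414
n_valid = floor(7.2414) = 7
(n_stale = 21 - 7 = 14)

7


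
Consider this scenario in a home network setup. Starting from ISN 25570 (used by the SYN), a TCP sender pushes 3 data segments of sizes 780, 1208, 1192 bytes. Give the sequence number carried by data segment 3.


The SYN occupies sequence number ISN = 25570, so the first data byte is ISN + 1 = 25571.
SEQ of data segment i = (ISN + 1) + sum of payload sizes of segments 1..i-1.
Segment 1: SEQ = 25571, payload = 780 bytes
Segment 2: SEQ = 26351, payload = 1208 bytes
Segment 3: SEQ = 27559, payload = 1192 bytes
SEQ of segment 3 = 25571 + 780 + 1208 = 27559

27559


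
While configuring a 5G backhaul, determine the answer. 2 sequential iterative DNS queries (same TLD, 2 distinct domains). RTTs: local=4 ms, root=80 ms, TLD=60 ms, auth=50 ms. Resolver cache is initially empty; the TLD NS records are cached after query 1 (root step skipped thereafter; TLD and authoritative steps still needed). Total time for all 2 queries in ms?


Lookup 1 (cold cache): local + root + TLD + auth = 4 + 80 + 60 + 50 = 194 ms
Lookups 2..2 (TLD NS cached -> skip root; new domain -> still ask TLD and auth): local + TLD + auth = 4 + 60 + 50 = 114 ms each
Remaining 1 lookups: 1 * 114 = 114 ms
Total = 194 + 114 = 308 ms

308


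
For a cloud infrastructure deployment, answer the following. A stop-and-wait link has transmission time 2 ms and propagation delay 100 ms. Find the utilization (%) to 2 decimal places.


Given: Ttrans = 2 ms, Tprop = 100 ms
RTT = 2 * Tprop = 2 * 100 = 200 ms
U = Ttrans / (Ttrans + RTT)
U = 2 / (2 + 200)
U = 2 / 202 = 0.009901
U% = 0.99%

0.99


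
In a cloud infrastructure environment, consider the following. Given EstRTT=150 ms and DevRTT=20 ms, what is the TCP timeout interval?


Given: EstRTT = 150 ms, DevRTT = 20 ms
Timeout = EstRTT + 4 * DevRTT
4 * DevRTT = 4 * 20 = 80
Timeout = 150 + 80 = 230 ms

230


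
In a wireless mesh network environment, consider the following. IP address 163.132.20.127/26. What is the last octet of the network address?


Given: IP = 163.132.20.127, prefix = /26
Subnet mask = 255.255.255.192
Last octet of IP: 127
Last octet of mask: 192
Network last octet = 127 AND 192 = 64

64


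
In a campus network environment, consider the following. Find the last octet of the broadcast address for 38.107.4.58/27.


Given: IP = 38.107.4.58, prefix = /27
Host bits = 32 - 27 = 5
Network last octet = 58 AND mask = 32
Host part size = 2^5 - 1 = 31
Broadcast last octet = 32 OR 31 = 63

63


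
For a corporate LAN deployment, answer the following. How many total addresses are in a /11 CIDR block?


Given: CIDR prefix /11
Host bits = 32 - 11 = 21
Total addresses = 2^21 = 2097152

2097152


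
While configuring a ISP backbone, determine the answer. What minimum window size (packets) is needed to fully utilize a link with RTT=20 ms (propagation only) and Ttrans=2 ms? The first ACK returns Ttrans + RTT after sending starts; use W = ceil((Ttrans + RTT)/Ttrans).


Given: Ttrans = 2 ms, RTT = 20 ms (= 2 * Tprop, Tprop = 10 ms)
Time until first ACK returns = Ttrans + RTT = 2 + 20 = 22 ms
Need W * Ttrans >= Ttrans + RTT  ->  W >= (Ttrans + RTT) / Ttrans
(Ttrans + RTT) / Ttrans = 22 / 2 = 11
W_min = ceil(11) = 11

11


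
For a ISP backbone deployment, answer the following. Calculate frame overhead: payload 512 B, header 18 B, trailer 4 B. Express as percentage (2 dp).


Given: payload = 512 B, header = 18 B, trailer = 4 B
Overhead bytes = header + trailer = 18 + 4 = 22
Total frame = payload + overhead = 512 + 22 = 534
Overhead % = 22 / 534 * 100 = 4.1199% -> 4.12% (2 dp)

4.12


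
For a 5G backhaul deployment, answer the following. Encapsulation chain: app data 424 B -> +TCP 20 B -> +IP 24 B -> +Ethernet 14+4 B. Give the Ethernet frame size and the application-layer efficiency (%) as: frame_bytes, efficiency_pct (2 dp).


TCP segment = 424 + 20 = 444 B
IP packet = 444 + 24 = 468 B
Ethernet frame = 468 + 14 + 4 = 486 B
Efficiency = app / frame = 424 / 486 = 0.872428 = 87.2428% -> 87.24% (2 dp)

486, 87.24


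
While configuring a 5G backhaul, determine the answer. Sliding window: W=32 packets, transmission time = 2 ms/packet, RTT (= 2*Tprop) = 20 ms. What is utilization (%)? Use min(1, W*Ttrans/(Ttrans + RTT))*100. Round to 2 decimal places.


Given: W = 32, Ttrans = 2 ms, RTT = 20 ms (= 2 * Tprop, Tprop = 10 ms)
Cycle time = Ttrans + RTT = 2 + 20 = 22 ms (first packet sent until its ACK returns)
W * Ttrans = 32 * 2 = 64 ms of sending per cycle
W * Ttrans / (Ttrans + RTT) = 64 / 22 = 2.909091
U = min(1, 2.909091) = 1.000000
U% = 100.00%

100.00


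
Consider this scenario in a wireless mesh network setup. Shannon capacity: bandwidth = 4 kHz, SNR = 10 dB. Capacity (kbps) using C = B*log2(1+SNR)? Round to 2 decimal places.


Given: B = 4 kHz, SNR = 10 dB
SNR linear = 10^(10/10) = 10
1 + SNR = 11
log2(11) = 3.4594316186
C = 4 * 1000 * 3.4594316186 = 13837.7265 bps
C = 13.837726 kbps -> 13.84 kbps (2 dp)

13.84


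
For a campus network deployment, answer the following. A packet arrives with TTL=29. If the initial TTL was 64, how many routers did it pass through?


Given: initial TTL = 64, received TTL = 29
Hops = initial TTL - received TTL
Hops = 64 - 29 = 35

35


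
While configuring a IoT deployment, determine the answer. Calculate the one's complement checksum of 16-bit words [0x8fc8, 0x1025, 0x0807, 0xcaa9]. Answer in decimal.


Given words: [0x8fc8, 0x1025, 0x0807, 0xcaa9]
Step 1: Sum all words
Raw sum = 36808 + 4133 + 2055 + 51881 = 94877
Step 2: Fold carry: (29341 + 1) = 29342
One's complement = ~29342 & 0xFFFF = 36193

36193


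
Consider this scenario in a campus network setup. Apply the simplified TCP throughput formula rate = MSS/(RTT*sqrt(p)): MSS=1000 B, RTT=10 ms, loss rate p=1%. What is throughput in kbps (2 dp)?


Given: MSS = 1000 bytes, RTT = 10 ms, loss = 1%
RTT in seconds = 10 / 1000 = 0.01
Loss rate = 1% = 0.01
sqrt(loss) = sqrt(0.01) = 0.1
Throughput (bytes/s) = 1000 / (0.01 * 0.1) = 1000000.0000
Throughput (kbps) = 1000000.0000 * 8 / 1000 = 8000.000000 -> 8000.00 kbps (2 dp)

8000.00


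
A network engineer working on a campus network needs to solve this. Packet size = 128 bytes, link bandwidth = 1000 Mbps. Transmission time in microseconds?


Given: packet = 128 bytes, bandwidth = 1000 Mbps
Packet in bits = 128 * 8 = 1024 bits
Bandwidth = 1000 * 10^6 = 1000000000 bps
Time = 1024 / 1000000000 seconds
Time in us = 1024 * 10^6 / 1000000000 = 1.024

1.024


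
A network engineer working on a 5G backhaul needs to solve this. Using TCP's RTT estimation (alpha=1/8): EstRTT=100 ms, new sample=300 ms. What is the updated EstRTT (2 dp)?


Given: EstRTT = 100 ms, SampleRTT = 300 ms, alpha = 1/8
New EstRTT = (1 - alpha) * EstRTT + alpha * SampleRTT
(7/8) * 100 = 87.5
(1/8) * 300 = 37.5
New EstRTT = 87.5 + 37.5 = 125 ms -> 125.00 ms (2 dp)

125.00


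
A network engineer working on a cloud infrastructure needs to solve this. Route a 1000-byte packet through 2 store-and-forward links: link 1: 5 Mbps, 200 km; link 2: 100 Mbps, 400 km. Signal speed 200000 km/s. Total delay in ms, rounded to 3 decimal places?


Packet = 1000 bytes = 8000 bits. Store-and-forward: sum (t_trans + t_prop) per link.
Link 1: t_trans = 8000/(5*10^6) s = 1.6000 ms; t_prop = 200/200000 s = 1.0000 ms; subtotal = 2.6000 ms
Link 2: t_trans = 8000/(100*10^6) s = 0.0800 ms; t_prop = 400/200000 s = 2.0000 ms; subtotal = 2.0800 ms
End-to-end = 2.6000 + 2.0800 = 4.6800 ms -> 4.680 ms (3 dp)

4.680


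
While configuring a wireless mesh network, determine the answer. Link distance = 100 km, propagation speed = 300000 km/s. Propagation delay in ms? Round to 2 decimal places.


Given: distance = 100 km, speed = 300000 km/s
Delay = distance / speed = 100 / 300000 seconds
Delay in ms = 100 * 1000 / 300000
Delay = 0.3333 ms
Rounded to 2 dp = 0.33 ms

0.33


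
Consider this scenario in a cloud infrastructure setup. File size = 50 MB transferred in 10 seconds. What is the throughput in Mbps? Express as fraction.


Given: file = 50 MB, time = 10 s
File in Mb = 50 * 8 = 400 Mb
Throughput = 400 / 10 Mbps
Throughput = 40 Mbps

40


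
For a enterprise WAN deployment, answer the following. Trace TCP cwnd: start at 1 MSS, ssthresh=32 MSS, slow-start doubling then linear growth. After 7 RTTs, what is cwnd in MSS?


RTT 0: cwnd = 1 MSS (initial)
RTT 1: cwnd = 2 MSS (slow start, doubled)
RTT 2: cwnd = 4 MSS (slow start, doubled)
RTT 3: cwnd = 8 MSS (slow start, doubled)
RTT 4: cwnd = 16 MSS (slow start, doubled)
RTT 5: cwnd = 32 MSS (slow start, doubled)
RTT 6: cwnd = 33 MSS (congestion avoidance, +1)
RTT 7: cwnd = 34 MSS (congestion avoidance, +1)

34


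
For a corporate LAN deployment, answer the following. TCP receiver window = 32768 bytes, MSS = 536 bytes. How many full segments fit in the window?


Given: RWND = 32768 bytes, MSS = 536 bytes
Full segments = floor(RWND / MSS)
Full segments = floor(32768 / 536)
Full segments = floor(61.1343) = 61

61


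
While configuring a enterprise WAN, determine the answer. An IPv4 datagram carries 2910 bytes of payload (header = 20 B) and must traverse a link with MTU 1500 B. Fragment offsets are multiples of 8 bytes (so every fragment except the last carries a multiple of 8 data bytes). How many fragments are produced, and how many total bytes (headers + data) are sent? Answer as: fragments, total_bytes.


Max data per non-final fragment = floor((MTU - header)/8)*8 = floor((1500 - 20)/8)*8 = floor(1480/8)*8 = 1480 B
Final fragment needs no 8-byte alignment: it can carry up to MTU - header = 1480 B
Non-final fragments needed = ceil((payload - 1480) / 1480) = ceil(1430/1480) = ceil(0.9662) = 1
Number of fragments = 1 + 1 = 2
Fragment sizes (data): 1 * 1480 B + 1430 B (last, 1430 <= 1480 OK)
Total bytes sent = payload + n_frags * header = 2910 + 2*20 = 2910 + 40 = 2950 B

2, 2950


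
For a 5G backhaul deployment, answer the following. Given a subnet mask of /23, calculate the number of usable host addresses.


Given: subnet mask /23
Host bits = 32 - 23 = 9
Total addresses = 2^9 = 512
Usable hosts = 512 - 2 (network + broadcast) = 510

510


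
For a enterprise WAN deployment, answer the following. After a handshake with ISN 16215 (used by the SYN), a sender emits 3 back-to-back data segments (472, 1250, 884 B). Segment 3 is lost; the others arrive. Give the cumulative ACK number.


SYN uses sequence number 16215; first data byte = ISN + 1 = 16216.
Segment 1: SEQ = 16216, len = 472 B, covers [16216, 16687]
Segment 2: SEQ = 16688, len = 1250 B, covers [16688, 17937]
Segment 3: SEQ = 17938, len = 884 B, covers [17938, 18821] [LOST]
In-order data received: bytes [16216, 17937] (segments 1..2).
Segment 3 missing -> gap begins at byte 17938.
Cumulative ACK = next expected in-order byte = 16216 + 472 + 1250 = 17938

17938


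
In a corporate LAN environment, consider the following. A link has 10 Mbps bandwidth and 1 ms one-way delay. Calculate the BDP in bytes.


Given: bandwidth = 10 Mbps, delay = 1 ms
BDP in bits = 10 * 10^6 * 1 / 1000
BDP in bits = 10000
BDP in bytes = 10000 / 8 = 1250

1250


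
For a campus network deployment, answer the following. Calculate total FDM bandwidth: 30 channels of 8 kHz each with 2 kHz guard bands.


Given: 30 channels, 8 kHz each, guard = 2 kHz
Channel bandwidth = 30 * 8 = 240 kHz
Guard bands = 29 gaps * 2 kHz = 58 kHz
Total = 240 + 58 = 298 kHz

298


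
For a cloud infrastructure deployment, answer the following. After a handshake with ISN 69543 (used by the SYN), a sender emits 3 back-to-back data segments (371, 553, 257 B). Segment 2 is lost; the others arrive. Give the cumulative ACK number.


SYN uses sequence number 69543; first data byte = ISN + 1 = 69544.
Segment 1: SEQ = 69544, len = 371 B, covers [69544, 69914]
Segment 2: SEQ = 69915, len = 553 B, covers [69915, 70467] [LOST]
Segment 3: SEQ = 70468, len = 257 B, covers [70468, 70724]
In-order data received: bytes [69544, 69914] (segments 1..1).
Segment 2 missing -> gap begins at byte 69915; later segments buffered out of order.
Cumulative ACK = next expected in-order byte = 69544 + 371 = 69915

69915


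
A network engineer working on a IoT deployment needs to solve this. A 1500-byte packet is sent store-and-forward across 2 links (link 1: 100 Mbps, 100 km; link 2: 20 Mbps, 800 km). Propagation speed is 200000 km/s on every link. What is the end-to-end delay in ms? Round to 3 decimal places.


Packet = 1500 bytes = 12000 bits. Store-and-forward: sum (t_trans + t_prop) per link.
Link 1: t_trans = 12000/(100*10^6) s = 0.1200 ms; t_prop = 100/200000 s = 0.5000 ms; subtotal = 0.6200 ms
Link 2: t_trans = 12000/(20*10^6) s = 0.6000 ms; t_prop = 800/200000 s = 4.0000 ms; subtotal = 4.6000 ms
End-to-end = 0.6200 + 4.6000 = 5.2200 ms -> 5.220 ms (3 dp)

5.220


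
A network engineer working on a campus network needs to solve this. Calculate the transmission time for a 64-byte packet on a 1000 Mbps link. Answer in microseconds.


Given: packet = 64 bytes, bandwidth = 1000 Mbps
Packet in bits = 64 * 8 = 512 bits
Bandwidth = 1000 * 10^6 = 1000000000 bps
Time = 512 / 1000000000 seconds
Time in us = 512 * 10^6 / 1000000000 = 0.512

0.512


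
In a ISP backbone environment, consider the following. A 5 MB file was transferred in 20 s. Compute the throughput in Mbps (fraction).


Given: file = 5 MB, time = 20 s
File in Mb = 5 * 8 = 40 Mb
Throughput = 40 / 20 Mbps
Throughput = 2 Mbps

2


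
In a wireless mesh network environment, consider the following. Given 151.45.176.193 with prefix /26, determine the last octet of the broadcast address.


Given: IP = 151.45.176.193, prefix = /26
Host bits = 32 - 26 = 6
Network last octet = 193 AND mask = 192
Host part size = 2^6 - 1 = 63
Broadcast last octet = 192 OR 63 = 255

255


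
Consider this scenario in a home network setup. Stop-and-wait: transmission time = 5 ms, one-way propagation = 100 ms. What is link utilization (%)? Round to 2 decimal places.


Given: Ttrans = 5 ms, Tprop = 100 ms
RTT = 2 * Tprop = 2 * 100 = 200 ms
U = Ttrans / (Ttrans + RTT)
U = 5 / (5 + 200)
U = 5 / 205 = 0.02439
U% = 2.44%

2.44


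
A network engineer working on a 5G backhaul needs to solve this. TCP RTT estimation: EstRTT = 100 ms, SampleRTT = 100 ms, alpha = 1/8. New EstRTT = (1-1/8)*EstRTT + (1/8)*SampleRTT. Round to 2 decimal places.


Given: EstRTT = 100 ms, SampleRTT = 100 ms, alpha = 1/8
New EstRTT = (1 - alpha) * EstRTT + alpha * SampleRTT
(7/8) * 100 = 87.5
(1/8) * 100 = 12.5
New EstRTT = 87.5 + 12.5 = 100 ms -> 100.00 ms (2 dp)

100.00


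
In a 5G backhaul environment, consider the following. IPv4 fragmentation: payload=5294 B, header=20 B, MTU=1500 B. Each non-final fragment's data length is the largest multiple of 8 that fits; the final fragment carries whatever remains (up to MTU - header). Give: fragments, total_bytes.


Max data per non-final fragment = floor((MTU - header)/8)*8 = floor((1500 - 20)/8)*8 = floor(1480/8)*8 = 1480 B
Final fragment needs no 8-byte alignment: it can carry up to MTU - header = 1480 B
Non-final fragments needed = ceil((payload - 1480) / 1480) = ceil(3814/1480) = ceil(2.5770) = 3
Number of fragments = 3 + 1 = 4
Fragment sizes (data): 3 * 1480 B + 854 B (last, 854 <= 1480 OK)
Total bytes sent = payload + n_frags * header = 5294 + 4*20 = 5294 + 80 = 5374 B

4, 5374


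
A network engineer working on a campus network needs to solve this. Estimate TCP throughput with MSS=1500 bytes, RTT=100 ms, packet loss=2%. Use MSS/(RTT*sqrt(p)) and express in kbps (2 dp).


Given: MSS = 1500 bytes, RTT = 100 ms, loss = 2%
RTT in seconds = 100 / 1000 = 0.1
Loss rate = 2% = 0.02
sqrt(loss) = sqrt(0.02) = 0.141421356237
Throughput (bytes/s) = 1500 / (0.1 * 0.141421356237) = 106066.0172
Throughput (kbps) = 106066.0172 * 8 / 1000 = 848.528137 -> 848.53 kbps (2 dp)

848.53


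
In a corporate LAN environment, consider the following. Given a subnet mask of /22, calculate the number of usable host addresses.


Given: subnet mask /22
Host bits = 32 - 22 = 10
Total addresses = 2^10 = 1024
Usable hosts = 1024 - 2 (network + broadcast) = 1022

1022


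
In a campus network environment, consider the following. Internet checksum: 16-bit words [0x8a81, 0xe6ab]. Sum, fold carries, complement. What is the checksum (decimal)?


Given words: [0x8a81, 0xe6ab]
Step 1: Sum all words
Raw sum = 35457 + 59051 = 94508
Step 2: Fold carry: (28972 + 1) = 28973
One's complement = ~28973 & 0xFFFF = 36562

36562


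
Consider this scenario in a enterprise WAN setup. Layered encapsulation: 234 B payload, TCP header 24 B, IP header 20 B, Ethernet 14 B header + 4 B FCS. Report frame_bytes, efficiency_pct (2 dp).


TCP segment = 234 + 24 = 258 B
IP packet = 258 + 20 = 278 B
Ethernet frame = 278 + 14 + 4 = 296 B
Efficiency = app / frame = 234 / 296 = 0.790541 = 79.0541% -> 79.05% (2 dp)

296, 79.05


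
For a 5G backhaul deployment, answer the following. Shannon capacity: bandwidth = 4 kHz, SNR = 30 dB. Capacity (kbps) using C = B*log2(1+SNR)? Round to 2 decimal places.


Given: B = 4 kHz, SNR = 30 dB
SNR linear = 10^(30/10) = 1000
1 + SNR = 1001
log2(1001) = 9.9672262588
C = 4 * 1000 * 9.9672262588 = 39868.9050 bps
C = 39.868905 kbps -> 39.87 kbps (2 dp)

39.87


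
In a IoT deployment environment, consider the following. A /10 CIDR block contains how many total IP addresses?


Given: CIDR prefix /10
Host bits = 32 - 10 = 22
Total addresses = 2^22 = 4194304

4194304


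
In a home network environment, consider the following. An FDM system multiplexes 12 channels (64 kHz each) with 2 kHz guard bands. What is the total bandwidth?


Given: 12 channels, 64 kHz each, guard = 2 kHz
Channel bandwidth = 12 * 64 = 768 kHz
Guard bands = 11 gaps * 2 kHz = 22 kHz
Total = 768 + 22 = 790 kHz

790


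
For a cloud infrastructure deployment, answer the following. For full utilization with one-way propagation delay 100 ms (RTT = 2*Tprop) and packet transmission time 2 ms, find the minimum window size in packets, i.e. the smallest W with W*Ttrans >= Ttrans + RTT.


Given: Ttrans = 2 ms, RTT = 200 ms (= 2 * Tprop, Tprop = 100 ms)
Time until first ACK returns = Ttrans + RTT = 2 + 200 = 202 ms
Need W * Ttrans >= Ttrans + RTT  ->  W >= (Ttrans + RTT) / Ttrans
(Ttrans + RTT) / Ttrans = 202 / 2 = 101
W_min = ceil(101) = 101

101


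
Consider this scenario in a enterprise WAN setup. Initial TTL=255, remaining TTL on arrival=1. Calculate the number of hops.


Given: initial TTL = 255, received TTL = 1
Hops = initial TTL - received TTL
Hops = 255 - 1 = 254

254
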